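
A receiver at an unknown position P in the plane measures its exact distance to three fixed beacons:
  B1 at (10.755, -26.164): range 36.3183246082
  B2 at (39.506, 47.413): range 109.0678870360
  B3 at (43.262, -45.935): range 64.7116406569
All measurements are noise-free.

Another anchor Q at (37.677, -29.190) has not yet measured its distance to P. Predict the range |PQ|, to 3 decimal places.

eq1: (x − 10.755)² + (y + 26.164)² = 36.3183246082²
eq2: (x − 39.506)² + (y − 47.413)² = 109.0678870360²
eq3: (x − 43.262)² + (y + 45.935)² = 64.7116406569²
eq2−eq3, eq2−eq1 (x²,y² cancel):
  7.512·x − 186.696·y = 7881.115810
  -57.502·x − 147.154·y = 7568.291596
det = 7.512·-147.154 − -186.696·-57.502 = -11840.814240
x = (7881.115810·-147.154 − -186.696·7568.291596) / -11840.814240 = -21.386371
y = (7.512·7568.291596 − 7881.115810·-57.502) / -11840.814240 = -43.074143
|P − Q| = √((-21.386371 − 37.677)² + (-43.074143 − -29.190)²) = 60.673316

60.673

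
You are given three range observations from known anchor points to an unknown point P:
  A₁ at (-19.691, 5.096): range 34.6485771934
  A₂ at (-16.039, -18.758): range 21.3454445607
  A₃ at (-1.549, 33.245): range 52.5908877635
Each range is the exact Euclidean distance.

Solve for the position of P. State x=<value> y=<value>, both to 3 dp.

eq1: (x + 19.691)² + (y − 5.096)² = 34.6485771934²
eq2: (x + 16.039)² + (y + 18.758)² = 21.3454445607²
eq3: (x + 1.549)² + (y − 33.245)² = 52.5908877635²
eq2−eq3, eq2−eq1 (x²,y² cancel):
  28.980·x + 104.006·y = -1811.656131
  -7.304·x + 47.708·y = -940.303286
det = 28.980·47.708 − 104.006·-7.304 = 2142.237664
x = (-1811.656131·47.708 − 104.006·-940.303286) / 2142.237664 = 5.305991
y = (28.980·-940.303286 − -1811.656131·-7.304) / 2142.237664 = -18.897215

x=5.306 y=-18.897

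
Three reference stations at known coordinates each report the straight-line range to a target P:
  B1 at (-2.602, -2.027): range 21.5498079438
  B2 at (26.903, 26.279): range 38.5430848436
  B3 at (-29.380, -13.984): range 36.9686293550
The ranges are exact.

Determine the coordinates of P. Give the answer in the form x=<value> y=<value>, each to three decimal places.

eq1: (x + 2.602)² + (y + 2.027)² = 21.5498079438²
eq2: (x − 26.903)² + (y − 26.279)² = 38.5430848436²
eq3: (x + 29.380)² + (y + 13.984)² = 36.9686293550²
eq2−eq3, eq2−eq1 (x²,y² cancel):
  -112.566·x − 80.526·y = -236.730761
  -59.010·x − 56.612·y = -382.302950
det = -112.566·-56.612 − -80.526·-59.010 = 1620.747132
x = (-236.730761·-56.612 − -80.526·-382.302950) / 1620.747132 = -10.725625
y = (-112.566·-382.302950 − -236.730761·-59.010) / 1620.747132 = 17.932984

x=-10.726 y=17.933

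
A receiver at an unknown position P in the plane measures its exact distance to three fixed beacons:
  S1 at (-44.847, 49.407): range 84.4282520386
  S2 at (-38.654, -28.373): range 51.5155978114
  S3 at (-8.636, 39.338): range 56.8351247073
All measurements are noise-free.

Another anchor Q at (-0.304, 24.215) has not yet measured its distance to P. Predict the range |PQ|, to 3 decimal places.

eq1: (x + 44.847)² + (y − 49.407)² = 84.4282520386²
eq2: (x + 38.654)² + (y + 28.373)² = 51.5155978114²
eq3: (x + 8.636)² + (y − 39.338)² = 56.8351247073²
eq2−eq1, eq2−eq3 (x²,y² cancel):
  -12.386·x + 155.560·y = -2321.126711
  60.036·x + 135.422·y = -1253.474688
det = -12.386·135.422 − 155.560·60.036 = -11016.537052
x = (-2321.126711·135.422 − 155.560·-1253.474688) / -11016.537052 = 10.832905
y = (-12.386·-1253.474688 − -2321.126711·60.036) / -11016.537052 = -14.058565
|P − Q| = √((10.832905 − -0.304)² + (-14.058565 − 24.215)²) = 39.860964

39.861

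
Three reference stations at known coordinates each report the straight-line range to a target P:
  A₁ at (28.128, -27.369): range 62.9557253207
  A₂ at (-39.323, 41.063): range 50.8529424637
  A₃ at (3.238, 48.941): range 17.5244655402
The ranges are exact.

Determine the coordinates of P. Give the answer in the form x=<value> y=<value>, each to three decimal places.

eq1: (x − 28.128)² + (y + 27.369)² = 62.9557253207²
eq2: (x + 39.323)² + (y − 41.063)² = 50.8529424637²
eq3: (x − 3.238)² + (y − 48.941)² = 17.5244655402²
eq3−eq2, eq3−eq1 (x²,y² cancel):
  -85.122·x − 15.756·y = -1452.152692
  49.780·x − 152.620·y = -4521.776038
det = -85.122·-152.620 − -15.756·49.780 = 13775.653320
x = (-1452.152692·-152.620 − -15.756·-4521.776038) / 13775.653320 = 10.916538
y = (-85.122·-4521.776038 − -1452.152692·49.780) / 13775.653320 = 33.188319

x=10.917 y=33.188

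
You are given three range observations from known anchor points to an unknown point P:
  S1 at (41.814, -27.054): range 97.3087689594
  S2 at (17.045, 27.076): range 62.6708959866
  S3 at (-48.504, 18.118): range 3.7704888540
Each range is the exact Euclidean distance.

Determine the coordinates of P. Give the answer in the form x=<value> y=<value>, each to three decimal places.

eq1: (x − 41.814)² + (y + 27.054)² = 97.3087689594²
eq2: (x − 17.045)² + (y − 27.076)² = 62.6708959866²
eq3: (x + 48.504)² + (y − 18.118)² = 3.7704888540²
eq2−eq3, eq2−eq1 (x²,y² cancel):
  -131.098·x − 17.916·y = 5570.682757
  49.538·x − 108.260·y = -4084.667602
det = -131.098·-108.260 − -17.916·49.538 = 15080.192288
x = (5570.682757·-108.260 − -17.916·-4084.667602) / 15080.192288 = -44.844456
y = (-131.098·-4084.667602 − 5570.682757·49.538) / 15080.192288 = 17.210077

x=-44.844 y=17.210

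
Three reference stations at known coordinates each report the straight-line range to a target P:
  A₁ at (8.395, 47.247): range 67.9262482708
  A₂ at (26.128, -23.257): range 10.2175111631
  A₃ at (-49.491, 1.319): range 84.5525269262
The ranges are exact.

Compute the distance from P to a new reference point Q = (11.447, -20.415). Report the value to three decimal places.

22.281

eq1: (x − 8.395)² + (y − 47.247)² = 67.9262482708²
eq2: (x − 26.128)² + (y + 23.257)² = 10.2175111631²
eq3: (x + 49.491)² + (y − 1.319)² = 84.5525269262²
eq1−eq3, eq1−eq2 (x²,y² cancel):
  -115.772·x − 91.856·y = -2386.810797
  35.466·x − 141.008·y = 3430.383069
det = -115.772·-141.008 − -91.856·35.466 = 19582.543072
x = (-2386.810797·-141.008 − -91.856·3430.383069) / 19582.543072 = 33.277633
y = (-115.772·3430.383069 − -2386.810797·35.466) / 19582.543072 = -15.957666
|P − Q| = √((33.277633 − 11.447)² + (-15.957666 − -20.415)²) = 22.281032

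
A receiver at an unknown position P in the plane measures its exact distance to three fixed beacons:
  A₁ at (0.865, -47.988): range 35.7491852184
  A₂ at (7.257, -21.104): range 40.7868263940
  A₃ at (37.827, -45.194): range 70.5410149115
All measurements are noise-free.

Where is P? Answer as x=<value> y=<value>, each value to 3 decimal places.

eq1: (x − 0.865)² + (y + 47.988)² = 35.7491852184²
eq2: (x − 7.257)² + (y + 21.104)² = 40.7868263940²
eq3: (x − 37.827)² + (y + 45.194)² = 70.5410149115²
eq1−eq2, eq1−eq3 (x²,y² cancel):
  12.784·x + 53.768·y = -2191.114468
  73.924·x + 5.588·y = -2528.247345
det = 12.784·5.588 − 53.768·73.924 = -3903.308640
x = (-2191.114468·5.588 − 53.768·-2528.247345) / -3903.308640 = -31.689745
y = (12.784·-2528.247345 − -2191.114468·73.924) / -3903.308640 = -33.216649

x=-31.690 y=-33.217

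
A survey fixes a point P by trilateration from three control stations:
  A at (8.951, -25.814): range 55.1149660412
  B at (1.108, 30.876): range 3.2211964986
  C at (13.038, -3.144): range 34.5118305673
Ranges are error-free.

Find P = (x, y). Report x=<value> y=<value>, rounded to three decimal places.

x=-0.956 y=28.403

eq1: (x − 8.951)² + (y + 25.814)² = 55.1149660412²
eq2: (x − 1.108)² + (y − 30.876)² = 3.2211964986²
eq3: (x − 13.038)² + (y + 3.144)² = 34.5118305673²
eq3−eq1, eq3−eq2 (x²,y² cancel):
  -8.174·x − 45.340·y = -1279.984216
  -23.860·x + 68.040·y = 1955.371202
det = -8.174·68.040 − -45.340·-23.860 = -1637.971360
x = (-1279.984216·68.040 − -45.340·1955.371202) / -1637.971360 = -0.956307
y = (-8.174·1955.371202 − -1279.984216·-23.860) / -1637.971360 = 28.403200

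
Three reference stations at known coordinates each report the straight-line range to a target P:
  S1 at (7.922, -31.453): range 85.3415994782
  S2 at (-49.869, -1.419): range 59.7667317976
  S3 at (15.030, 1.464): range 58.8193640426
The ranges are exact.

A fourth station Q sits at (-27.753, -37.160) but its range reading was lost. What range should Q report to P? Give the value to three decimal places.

87.236

eq1: (x − 7.922)² + (y + 31.453)² = 85.3415994782²
eq2: (x + 49.869)² + (y + 1.419)² = 59.7667317976²
eq3: (x − 15.030)² + (y − 1.464)² = 58.8193640426²
eq3−eq2, eq3−eq1 (x²,y² cancel):
  -129.798·x − 5.766·y = 2148.541883
  -14.216·x − 65.834·y = -2999.465918
det = -129.798·-65.834 − -5.766·-14.216 = 8463.152076
x = (2148.541883·-65.834 − -5.766·-2999.465918) / 8463.152076 = -18.756844
y = (-129.798·-2999.465918 − 2148.541883·-14.216) / 8463.152076 = 49.611344
|P − Q| = √((-18.756844 − -27.753)² + (49.611344 − -37.160)²) = 87.236443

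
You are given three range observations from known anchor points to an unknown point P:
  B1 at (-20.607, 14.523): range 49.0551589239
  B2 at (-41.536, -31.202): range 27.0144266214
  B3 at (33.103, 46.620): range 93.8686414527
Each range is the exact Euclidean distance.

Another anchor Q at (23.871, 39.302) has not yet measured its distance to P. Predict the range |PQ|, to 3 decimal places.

82.977

eq1: (x + 20.607)² + (y − 14.523)² = 49.0551589239²
eq2: (x + 41.536)² + (y + 31.202)² = 27.0144266214²
eq3: (x − 33.103)² + (y − 46.620)² = 93.8686414527²
eq2−eq3, eq2−eq1 (x²,y² cancel):
  149.278·x + 155.644·y = -7511.113693
  41.858·x + 91.450·y = -3739.867493
det = 149.278·91.450 − 155.644·41.858 = 7136.526548
x = (-7511.113693·91.450 − 155.644·-3739.867493) / 7136.526548 = -14.685493
y = (149.278·-3739.867493 − -7511.113693·41.858) / 7136.526548 = -34.173451
|P − Q| = √((-14.685493 − 23.871)² + (-34.173451 − 39.302)²) = 82.977377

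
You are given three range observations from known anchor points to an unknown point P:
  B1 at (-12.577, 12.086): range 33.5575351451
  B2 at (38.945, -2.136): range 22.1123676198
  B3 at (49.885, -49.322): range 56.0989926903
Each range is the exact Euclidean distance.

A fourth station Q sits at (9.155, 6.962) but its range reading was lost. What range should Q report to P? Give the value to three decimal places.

13.377

eq1: (x + 12.577)² + (y − 12.086)² = 33.5575351451²
eq2: (x − 38.945)² + (y + 2.136)² = 22.1123676198²
eq3: (x − 49.885)² + (y + 49.322)² = 56.0989926903²
eq3−eq2, eq3−eq1 (x²,y² cancel):
  -21.880·x + 94.372·y = -741.757209
  -124.924·x + 122.816·y = -2595.931768
det = -21.880·122.816 − 94.372·-124.924 = 9102.113648
x = (-741.757209·122.816 − 94.372·-2595.931768) / 9102.113648 = 16.906361
y = (-21.880·-2595.931768 − -741.757209·-124.924) / 9102.113648 = -3.940216
|P − Q| = √((16.906361 − 9.155)² + (-3.940216 − 6.962)²) = 13.376917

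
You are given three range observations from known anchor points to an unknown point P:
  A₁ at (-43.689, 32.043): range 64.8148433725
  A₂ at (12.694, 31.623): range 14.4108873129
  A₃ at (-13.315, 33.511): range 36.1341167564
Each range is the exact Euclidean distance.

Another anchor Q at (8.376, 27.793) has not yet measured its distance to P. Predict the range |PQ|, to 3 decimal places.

14.373

eq1: (x + 43.689)² + (y − 32.043)² = 64.8148433725²
eq2: (x − 12.694)² + (y − 31.623)² = 14.4108873129²
eq3: (x + 13.315)² + (y − 33.511)² = 36.1341167564²
eq3−eq2, eq3−eq1 (x²,y² cancel):
  52.018·x − 3.776·y = 958.876140
  -60.748·x − 2.936·y = -1260.083304
det = 52.018·-2.936 − -3.776·-60.748 = -382.109296
x = (958.876140·-2.936 − -3.776·-1260.083304) / -382.109296 = 19.819813
y = (52.018·-1260.083304 − 958.876140·-60.748) / -382.109296 = 19.097168
|P − Q| = √((19.819813 − 8.376)² + (19.097168 − 27.793)²) = 14.372834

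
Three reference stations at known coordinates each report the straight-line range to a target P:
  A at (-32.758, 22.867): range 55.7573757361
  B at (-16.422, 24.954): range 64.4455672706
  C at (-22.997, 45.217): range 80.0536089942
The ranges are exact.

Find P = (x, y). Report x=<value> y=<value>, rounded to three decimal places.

x=-49.632 y=-30.276

eq1: (x + 32.758)² + (y − 22.867)² = 55.7573757361²
eq2: (x + 16.422)² + (y − 24.954)² = 64.4455672706²
eq3: (x + 22.997)² + (y − 45.217)² = 80.0536089942²
eq2−eq1, eq2−eq3 (x²,y² cancel):
  -32.672·x − 4.174·y = 1747.948245
  -13.150·x + 40.526·y = -574.294274
det = -32.672·40.526 − -4.174·-13.150 = -1378.953572
x = (1747.948245·40.526 − -4.174·-574.294274) / -1378.953572 = -49.632016
y = (-32.672·-574.294274 − 1747.948245·-13.150) / -1378.953572 = -30.275756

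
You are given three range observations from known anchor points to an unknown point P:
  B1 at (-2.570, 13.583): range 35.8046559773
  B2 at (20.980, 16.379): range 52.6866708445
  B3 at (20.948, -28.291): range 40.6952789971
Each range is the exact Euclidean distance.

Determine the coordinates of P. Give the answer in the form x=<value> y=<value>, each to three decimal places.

x=-18.542 y=-18.462

eq1: (x + 2.570)² + (y − 13.583)² = 35.8046559773²
eq2: (x − 20.980)² + (y − 16.379)² = 52.6866708445²
eq3: (x − 20.948)² + (y + 28.291)² = 40.6952789971²
eq1−eq2, eq1−eq3 (x²,y² cancel):
  47.100·x + 5.592·y = -976.582643
  47.036·x − 83.748·y = 673.964253
det = 47.100·-83.748 − 5.592·47.036 = -4207.556112
x = (-976.582643·-83.748 − 5.592·673.964253) / -4207.556112 = -18.542364
y = (47.100·673.964253 − -976.582643·47.036) / -4207.556112 = -18.461609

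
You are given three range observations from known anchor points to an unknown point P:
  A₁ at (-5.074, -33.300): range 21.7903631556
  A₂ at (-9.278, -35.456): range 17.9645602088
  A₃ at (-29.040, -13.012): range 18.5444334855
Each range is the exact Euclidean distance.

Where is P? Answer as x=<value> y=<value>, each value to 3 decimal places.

eq1: (x + 5.074)² + (y + 33.300)² = 21.7903631556²
eq2: (x + 9.278)² + (y + 35.456)² = 17.9645602088²
eq3: (x + 29.040)² + (y + 13.012)² = 18.5444334855²
eq1−eq3, eq1−eq2 (x²,y² cancel):
  -47.932·x + 40.576·y = 8.922181
  -8.408·x − 4.312·y = 360.668247
det = -47.932·-4.312 − 40.576·-8.408 = 547.845792
x = (8.922181·-4.312 − 40.576·360.668247) / 547.845792 = -26.782988
y = (-47.932·360.668247 − 8.922181·-8.408) / 547.845792 = -31.418572

x=-26.783 y=-31.419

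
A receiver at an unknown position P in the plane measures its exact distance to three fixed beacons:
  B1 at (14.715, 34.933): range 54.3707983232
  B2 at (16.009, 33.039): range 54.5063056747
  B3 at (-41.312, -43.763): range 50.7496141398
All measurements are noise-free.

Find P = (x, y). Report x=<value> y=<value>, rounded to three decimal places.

eq1: (x − 14.715)² + (y − 34.933)² = 54.3707983232²
eq2: (x − 16.009)² + (y − 33.039)² = 54.5063056747²
eq3: (x + 41.312)² + (y + 43.763)² = 50.7496141398²
eq3−eq2, eq3−eq1 (x²,y² cancel):
  114.642·x + 153.604·y = -2669.431934
  112.054·x + 157.392·y = -2565.696174
det = 114.642·157.392 − 153.604·112.054 = 831.791048
x = (-2669.431934·157.392 − 153.604·-2565.696174) / 831.791048 = -31.313196
y = (114.642·-2565.696174 − -2669.431934·112.054) / 831.791048 = 5.991872

x=-31.313 y=5.992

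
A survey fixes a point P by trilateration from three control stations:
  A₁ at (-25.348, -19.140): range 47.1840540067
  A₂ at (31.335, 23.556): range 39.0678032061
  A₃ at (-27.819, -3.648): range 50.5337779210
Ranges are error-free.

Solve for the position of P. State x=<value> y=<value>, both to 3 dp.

eq1: (x + 25.348)² + (y + 19.140)² = 47.1840540067²
eq2: (x − 31.335)² + (y − 23.556)² = 39.0678032061²
eq3: (x + 27.819)² + (y + 3.648)² = 50.5337779210²
eq3−eq2, eq3−eq1 (x²,y² cancel):
  118.308·x + 54.408·y = 1776.932160
  4.942·x − 30.984·y = 548.983797
det = 118.308·-30.984 − 54.408·4.942 = -3934.539408
x = (1776.932160·-30.984 − 54.408·548.983797) / -3934.539408 = 21.584630
y = (118.308·548.983797 − 1776.932160·4.942) / -3934.539408 = -14.275515

x=21.585 y=-14.276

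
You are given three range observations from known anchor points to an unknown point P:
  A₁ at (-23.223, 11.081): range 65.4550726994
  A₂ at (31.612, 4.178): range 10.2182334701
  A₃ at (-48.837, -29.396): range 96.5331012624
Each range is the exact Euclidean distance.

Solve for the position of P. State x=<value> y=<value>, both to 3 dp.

eq1: (x + 23.223)² + (y − 11.081)² = 65.4550726994²
eq2: (x − 31.612)² + (y − 4.178)² = 10.2182334701²
eq3: (x + 48.837)² + (y + 29.396)² = 96.5331012624²
eq3−eq1, eq3−eq2 (x²,y² cancel):
  51.228·x + 80.954·y = 2447.192002
  160.898·x + 67.148·y = 6981.824187
det = 51.228·67.148 − 80.954·160.898 = -9585.478948
x = (2447.192002·67.148 − 80.954·6981.824187) / -9585.478948 = 41.821859
y = (51.228·6981.824187 − 2447.192002·160.898) / -9585.478948 = 3.764383

x=41.822 y=3.764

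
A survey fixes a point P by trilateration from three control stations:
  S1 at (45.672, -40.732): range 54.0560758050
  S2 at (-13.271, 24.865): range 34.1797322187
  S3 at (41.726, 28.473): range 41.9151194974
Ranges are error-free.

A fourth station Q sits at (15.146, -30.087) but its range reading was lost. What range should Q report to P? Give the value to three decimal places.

30.826

eq1: (x − 45.672)² + (y + 40.732)² = 54.0560758050²
eq2: (x + 13.271)² + (y − 24.865)² = 34.1797322187²
eq3: (x − 41.726)² + (y − 28.473)² = 41.9151194974²
eq3−eq2, eq3−eq1 (x²,y² cancel):
  -109.994·x − 7.216·y = -1168.759991
  7.892·x − 138.410·y = 28.074514
det = -109.994·-138.410 − -7.216·7.892 = 15281.218212
x = (-1168.759991·-138.410 − -7.216·28.074514) / 15281.218212 = 10.599329
y = (-109.994·28.074514 − -1168.759991·7.892) / 15281.218212 = 0.401527
|P − Q| = √((10.599329 − 15.146)² + (0.401527 − -30.087)²) = 30.825679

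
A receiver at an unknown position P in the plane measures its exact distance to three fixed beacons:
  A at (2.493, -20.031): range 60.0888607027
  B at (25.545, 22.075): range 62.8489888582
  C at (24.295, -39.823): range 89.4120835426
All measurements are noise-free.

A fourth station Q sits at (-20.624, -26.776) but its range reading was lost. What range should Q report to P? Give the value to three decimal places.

54.424

eq1: (x − 2.493)² + (y + 20.031)² = 60.0888607027²
eq2: (x − 25.545)² + (y − 22.075)² = 62.8489888582²
eq3: (x − 24.295)² + (y + 39.823)² = 89.4120835426²
eq3−eq2, eq3−eq1 (x²,y² cancel):
  2.500·x + 123.796·y = 3008.259579
  -43.604·x + 39.584·y = 2615.187159
det = 2.500·39.584 − 123.796·-43.604 = 5496.960784
x = (3008.259579·39.584 − 123.796·2615.187159) / 5496.960784 = -37.233441
y = (2.500·2615.187159 − 3008.259579·-43.604) / 5496.960784 = 25.052047
|P − Q| = √((-37.233441 − -20.624)² + (25.052047 − -26.776)²) = 54.424443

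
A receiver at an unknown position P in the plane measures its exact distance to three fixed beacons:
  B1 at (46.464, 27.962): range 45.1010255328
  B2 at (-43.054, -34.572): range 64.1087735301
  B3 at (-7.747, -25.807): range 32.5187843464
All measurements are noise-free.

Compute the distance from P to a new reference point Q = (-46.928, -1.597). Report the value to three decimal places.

eq1: (x − 46.464)² + (y − 27.962)² = 45.1010255328²
eq2: (x + 43.054)² + (y + 34.572)² = 64.1087735301²
eq3: (x + 7.747)² + (y + 25.807)² = 32.5187843464²
eq1−eq3, eq1−eq2 (x²,y² cancel):
  -108.422·x − 107.538·y = -1238.128313
  -179.036·x − 125.068·y = -1967.738979
det = -108.422·-125.068 − -107.538·-179.036 = -5693.050672
x = (-1238.128313·-125.068 − -107.538·-1967.738979) / -5693.050672 = 9.969432
y = (-108.422·-1967.738979 − -1238.128313·-179.036) / -5693.050672 = 1.462018
|P − Q| = √((9.969432 − -46.928)² + (1.462018 − -1.597)²) = 56.979605

56.980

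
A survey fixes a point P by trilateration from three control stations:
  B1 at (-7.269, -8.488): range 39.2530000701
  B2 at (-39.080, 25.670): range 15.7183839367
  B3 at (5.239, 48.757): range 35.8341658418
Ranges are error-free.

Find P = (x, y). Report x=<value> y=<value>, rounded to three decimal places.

x=-23.444 y=27.277

eq1: (x + 7.269)² + (y + 8.488)² = 39.2530000701²
eq2: (x + 39.080)² + (y − 25.670)² = 15.7183839367²
eq3: (x − 5.239)² + (y − 48.757)² = 35.8341658418²
eq2−eq3, eq2−eq1 (x²,y² cancel):
  88.638·x + 46.174·y = -818.522978
  63.622·x − 68.316·y = -3355.041216
det = 88.638·-68.316 − 46.174·63.622 = -8993.075836
x = (-818.522978·-68.316 − 46.174·-3355.041216) / -8993.075836 = -23.444024
y = (88.638·-3355.041216 − -818.522978·63.622) / -8993.075836 = 27.277439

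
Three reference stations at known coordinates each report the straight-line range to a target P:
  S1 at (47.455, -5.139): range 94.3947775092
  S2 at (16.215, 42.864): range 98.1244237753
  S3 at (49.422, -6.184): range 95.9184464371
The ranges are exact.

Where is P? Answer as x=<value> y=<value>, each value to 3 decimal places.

x=-41.609 y=-36.413

eq1: (x − 47.455)² + (y + 5.139)² = 94.3947775092²
eq2: (x − 16.215)² + (y − 42.864)² = 98.1244237753²
eq3: (x − 49.422)² + (y + 6.184)² = 95.9184464371²
eq3−eq2, eq3−eq1 (x²,y² cancel):
  -66.414·x + 98.096·y = -808.581393
  -3.934·x + 2.090·y = 87.584752
det = -66.414·2.090 − 98.096·-3.934 = 247.104404
x = (-808.581393·2.090 − 98.096·87.584752) / 247.104404 = -41.608522
y = (-66.414·87.584752 − -808.581393·-3.934) / 247.104404 = -36.413001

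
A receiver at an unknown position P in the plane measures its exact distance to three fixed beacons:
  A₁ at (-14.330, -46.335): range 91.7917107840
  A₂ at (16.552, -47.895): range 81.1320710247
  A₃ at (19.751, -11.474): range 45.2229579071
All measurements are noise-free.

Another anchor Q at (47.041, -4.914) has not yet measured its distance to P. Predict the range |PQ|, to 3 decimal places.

eq1: (x + 14.330)² + (y + 46.335)² = 91.7917107840²
eq2: (x − 16.552)² + (y + 47.895)² = 81.1320710247²
eq3: (x − 19.751)² + (y + 11.474)² = 45.2229579071²
eq1−eq3, eq1−eq2 (x²,y² cancel):
  68.162·x + 69.722·y = 4550.075799
  61.764·x − 3.120·y = 2058.923824
det = 68.162·-3.120 − 69.722·61.764 = -4518.975048
x = (4550.075799·-3.120 − 69.722·2058.923824) / -4518.975048 = 34.908032
y = (68.162·2058.923824 − 4550.075799·61.764) / -4518.975048 = 31.133280
|P − Q| = √((34.908032 − 47.041)² + (31.133280 − -4.914)²) = 38.034397

38.034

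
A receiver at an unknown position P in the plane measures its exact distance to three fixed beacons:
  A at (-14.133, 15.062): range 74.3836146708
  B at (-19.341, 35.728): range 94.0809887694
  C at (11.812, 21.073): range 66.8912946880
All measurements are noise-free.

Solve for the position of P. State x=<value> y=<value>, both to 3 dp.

x=33.224 y=-42.299

eq1: (x + 14.133)² + (y − 15.062)² = 74.3836146708²
eq2: (x + 19.341)² + (y − 35.728)² = 94.0809887694²
eq3: (x − 11.812)² + (y − 21.073)² = 66.8912946880²
eq3−eq1, eq3−eq2 (x²,y² cancel):
  -51.890·x − 12.022·y = -1215.465966
  -62.306·x + 29.310·y = -3309.817551
det = -51.890·29.310 − -12.022·-62.306 = -2269.938632
x = (-1215.465966·29.310 − -12.022·-3309.817551) / -2269.938632 = 33.223777
y = (-51.890·-3309.817551 − -1215.465966·-62.306) / -2269.938632 = -42.298769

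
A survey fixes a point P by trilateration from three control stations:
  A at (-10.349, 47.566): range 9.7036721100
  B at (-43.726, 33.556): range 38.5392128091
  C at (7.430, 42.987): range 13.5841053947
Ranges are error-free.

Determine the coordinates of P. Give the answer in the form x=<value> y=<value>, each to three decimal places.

x=-5.589 y=39.110

eq1: (x + 10.349)² + (y − 47.566)² = 9.7036721100²
eq2: (x + 43.726)² + (y − 33.556)² = 38.5392128091²
eq3: (x − 7.430)² + (y − 42.987)² = 13.5841053947²
eq1−eq2, eq1−eq3 (x²,y² cancel):
  -66.754·x − 28.020·y = -722.767617
  35.558·x − 9.158·y = -556.905755
det = -66.754·-9.158 − -28.020·35.558 = 1607.668292
x = (-722.767617·-9.158 − -28.020·-556.905755) / 1607.668292 = -5.589084
y = (-66.754·-556.905755 − -722.767617·35.558) / 1607.668292 = 39.109969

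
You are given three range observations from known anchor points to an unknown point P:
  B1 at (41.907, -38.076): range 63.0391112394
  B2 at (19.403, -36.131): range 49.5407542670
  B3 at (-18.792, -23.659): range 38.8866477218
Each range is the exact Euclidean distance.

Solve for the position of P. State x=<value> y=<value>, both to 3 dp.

x=0.949 y=9.844

eq1: (x − 41.907)² + (y + 38.076)² = 63.0391112394²
eq2: (x − 19.403)² + (y + 36.131)² = 49.5407542670²
eq3: (x + 18.792)² + (y + 23.659)² = 38.8866477218²
eq1−eq3, eq1−eq2 (x²,y² cancel):
  -121.398·x + 28.834·y = 168.667295
  -45.008·x + 3.890·y = -4.409642
det = -121.398·3.890 − 28.834·-45.008 = 825.522452
x = (168.667295·3.890 − 28.834·-4.409642) / 825.522452 = 0.948809
y = (-121.398·-4.409642 − 168.667295·-45.008) / 825.522452 = 9.844311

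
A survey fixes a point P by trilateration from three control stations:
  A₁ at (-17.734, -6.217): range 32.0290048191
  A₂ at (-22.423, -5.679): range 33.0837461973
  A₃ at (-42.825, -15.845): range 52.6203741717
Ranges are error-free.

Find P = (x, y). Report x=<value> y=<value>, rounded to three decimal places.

x=-9.243 y=24.666

eq1: (x + 17.734)² + (y + 6.217)² = 32.0290048191²
eq2: (x + 22.423)² + (y + 5.679)² = 33.0837461973²
eq3: (x + 42.825)² + (y + 15.845)² = 52.6203741717²
eq1−eq2, eq1−eq3 (x²,y² cancel):
  -9.378·x + 1.076·y = 113.219012
  -50.182·x − 19.256·y = -11.147823
det = -9.378·-19.256 − 1.076·-50.182 = 234.578600
x = (113.219012·-19.256 − 1.076·-11.147823) / 234.578600 = -9.242745
y = (-9.378·-11.147823 − 113.219012·-50.182) / 234.578600 = 24.665936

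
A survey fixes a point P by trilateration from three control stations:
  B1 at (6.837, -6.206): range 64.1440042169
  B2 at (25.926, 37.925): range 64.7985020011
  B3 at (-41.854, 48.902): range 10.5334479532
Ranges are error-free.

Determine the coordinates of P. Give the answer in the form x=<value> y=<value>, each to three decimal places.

eq1: (x − 6.837)² + (y + 6.206)² = 64.1440042169²
eq2: (x − 25.926)² + (y − 37.925)² = 64.7985020011²
eq3: (x + 41.854)² + (y − 48.902)² = 10.5334479532²
eq2−eq3, eq2−eq1 (x²,y² cancel):
  -135.560·x + 21.954·y = 6120.592155
  -38.178·x − 88.262·y = -1940.811511
det = -135.560·-88.262 − 21.954·-38.178 = 12802.956532
x = (6120.592155·-88.262 − 21.954·-1940.811511) / 12802.956532 = -38.866580
y = (-135.560·-1940.811511 − 6120.592155·-38.178) / 12802.956532 = 38.801067

x=-38.867 y=38.801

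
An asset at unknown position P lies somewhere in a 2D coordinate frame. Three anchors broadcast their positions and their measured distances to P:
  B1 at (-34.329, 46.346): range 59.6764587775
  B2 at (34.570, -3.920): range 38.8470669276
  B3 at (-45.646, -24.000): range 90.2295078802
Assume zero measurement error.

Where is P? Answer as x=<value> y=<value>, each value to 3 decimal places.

x=23.936 y=33.443

eq1: (x + 34.329)² + (y − 46.346)² = 59.6764587775²
eq2: (x − 34.570)² + (y + 3.920)² = 38.8470669276²
eq3: (x + 45.646)² + (y + 24.000)² = 90.2295078802²
eq3−eq2, eq3−eq1 (x²,y² cancel):
  160.432·x + 40.160·y = 5183.163467
  22.634·x + 140.692·y = 5246.959001
det = 160.432·140.692 − 40.160·22.634 = 21662.517504
x = (5183.163467·140.692 − 40.160·5246.959001) / 21662.517504 = 23.935896
y = (160.432·5246.959001 − 5183.163467·22.634) / 21662.517504 = 33.443223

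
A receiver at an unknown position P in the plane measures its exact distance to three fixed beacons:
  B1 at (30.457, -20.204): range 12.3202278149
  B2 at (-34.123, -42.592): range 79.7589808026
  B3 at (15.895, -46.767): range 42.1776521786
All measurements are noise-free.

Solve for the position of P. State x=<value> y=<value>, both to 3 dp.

x=39.442 y=-11.774

eq1: (x − 30.457)² + (y + 20.204)² = 12.3202278149²
eq2: (x + 34.123)² + (y + 42.592)² = 79.7589808026²
eq3: (x − 15.895)² + (y + 46.767)² = 42.1776521786²
eq1−eq2, eq1−eq3 (x²,y² cancel):
  -129.160·x − 44.776·y = -4567.079877
  -29.124·x − 53.126·y = -523.193481
det = -129.160·-53.126 − -44.776·-29.124 = 5557.697936
x = (-4567.079877·-53.126 − -44.776·-523.193481) / 5557.697936 = 39.441542
y = (-129.160·-523.193481 − -4567.079877·-29.124) / 5557.697936 = -11.773933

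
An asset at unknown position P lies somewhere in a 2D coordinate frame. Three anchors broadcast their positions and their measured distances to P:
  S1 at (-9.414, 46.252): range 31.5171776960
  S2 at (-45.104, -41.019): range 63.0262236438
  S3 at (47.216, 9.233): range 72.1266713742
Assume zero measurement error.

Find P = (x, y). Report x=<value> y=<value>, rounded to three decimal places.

eq1: (x + 9.414)² + (y − 46.252)² = 31.5171776960²
eq2: (x + 45.104)² + (y + 41.019)² = 63.0262236438²
eq3: (x − 47.216)² + (y − 9.233)² = 72.1266713742²
eq2−eq3, eq2−eq1 (x²,y² cancel):
  184.640·x + 100.504·y = -2632.282089
  71.380·x + 174.542·y = 1489.914100
det = 184.640·174.542 − 100.504·71.380 = 25053.459360
x = (-2632.282089·174.542 − 100.504·1489.914100) / 25053.459360 = -24.315449
y = (184.640·1489.914100 − -2632.282089·71.380) / 25053.459360 = 18.480084

x=-24.315 y=18.480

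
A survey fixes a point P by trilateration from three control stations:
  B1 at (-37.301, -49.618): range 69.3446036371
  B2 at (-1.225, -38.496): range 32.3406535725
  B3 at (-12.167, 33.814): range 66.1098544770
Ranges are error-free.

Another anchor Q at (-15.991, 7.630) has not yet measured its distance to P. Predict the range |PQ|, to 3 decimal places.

eq1: (x + 37.301)² + (y + 49.618)² = 69.3446036371²
eq2: (x + 1.225)² + (y + 38.496)² = 32.3406535725²
eq3: (x + 12.167)² + (y − 33.814)² = 66.1098544770²
eq1−eq3, eq1−eq2 (x²,y² cancel):
  50.268·x + 166.864·y = -2123.726845
  72.152·x + 22.244·y = 1392.888296
det = 50.268·22.244 − 166.864·72.152 = -10921.409936
x = (-2123.726845·22.244 − 166.864·1392.888296) / -10921.409936 = 25.606867
y = (50.268·1392.888296 − -2123.726845·72.152) / -10921.409936 = -20.441394
|P − Q| = √((25.606867 − -15.991)² + (-20.441394 − 7.630)²) = 50.183521

50.184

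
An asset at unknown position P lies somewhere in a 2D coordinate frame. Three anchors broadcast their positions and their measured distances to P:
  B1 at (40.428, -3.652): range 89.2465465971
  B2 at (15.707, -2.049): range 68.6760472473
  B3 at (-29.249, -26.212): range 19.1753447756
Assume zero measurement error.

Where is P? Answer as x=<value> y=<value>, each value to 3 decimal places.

x=-40.173 y=-41.971

eq1: (x − 40.428)² + (y + 3.652)² = 89.2465465971²
eq2: (x − 15.707)² + (y + 2.049)² = 68.6760472473²
eq3: (x + 29.249)² + (y + 26.212)² = 19.1753447756²
eq3−eq2, eq3−eq1 (x²,y² cancel):
  89.912·x + 48.326·y = -5640.370313
  139.354·x + 45.120·y = -7492.064889
det = 89.912·45.120 − 48.326·139.354 = -2677.591964
x = (-5640.370313·45.120 − 48.326·-7492.064889) / -2677.591964 = -40.173417
y = (89.912·-7492.064889 − -5640.370313·139.354) / -2677.591964 = -41.971155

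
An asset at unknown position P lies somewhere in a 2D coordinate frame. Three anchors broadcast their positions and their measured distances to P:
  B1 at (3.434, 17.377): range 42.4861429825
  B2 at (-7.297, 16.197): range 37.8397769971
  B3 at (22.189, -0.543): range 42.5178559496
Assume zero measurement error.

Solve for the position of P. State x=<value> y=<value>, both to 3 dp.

x=-15.187 y=-20.811

eq1: (x − 3.434)² + (y − 17.377)² = 42.4861429825²
eq2: (x + 7.297)² + (y − 16.197)² = 37.8397769971²
eq3: (x − 22.189)² + (y + 0.543)² = 42.5178559496²
eq2−eq1, eq2−eq3 (x²,y² cancel):
  21.462·x + 2.360·y = -375.060155
  58.972·x − 33.480·y = -198.861799
det = 21.462·-33.480 − 2.360·58.972 = -857.721680
x = (-375.060155·-33.480 − 2.360·-198.861799) / -857.721680 = -15.187127
y = (21.462·-198.861799 − -375.060155·58.972) / -857.721680 = -20.811035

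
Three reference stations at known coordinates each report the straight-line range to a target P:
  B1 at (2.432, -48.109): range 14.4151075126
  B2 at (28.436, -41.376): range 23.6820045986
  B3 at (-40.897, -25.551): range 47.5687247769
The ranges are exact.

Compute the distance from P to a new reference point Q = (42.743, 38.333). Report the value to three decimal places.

81.281

eq1: (x − 2.432)² + (y + 48.109)² = 14.4151075126²
eq2: (x − 28.436)² + (y + 41.376)² = 23.6820045986²
eq3: (x + 40.897)² + (y + 25.551)² = 47.5687247769²
eq1−eq3, eq1−eq2 (x²,y² cancel):
  -86.658·x + 45.116·y = -2049.960547
  52.008·x + 13.466·y = -152.853050
det = -86.658·13.466 − 45.116·52.008 = -3513.329556
x = (-2049.960547·13.466 − 45.116·-152.853050) / -3513.329556 = 5.894309
y = (-86.658·-152.853050 − -2049.960547·52.008) / -3513.329556 = -34.115868
|P − Q| = √((5.894309 − 42.743)² + (-34.115868 − 38.333)²) = 81.281391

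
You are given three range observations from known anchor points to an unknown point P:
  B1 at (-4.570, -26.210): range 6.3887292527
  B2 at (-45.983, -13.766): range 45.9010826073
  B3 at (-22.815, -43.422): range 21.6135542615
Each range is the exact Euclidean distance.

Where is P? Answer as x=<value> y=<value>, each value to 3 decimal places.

x=-4.116 y=-32.583

eq1: (x + 4.570)² + (y + 26.210)² = 6.3887292527²
eq2: (x + 45.983)² + (y + 13.766)² = 45.9010826073²
eq3: (x + 22.815)² + (y + 43.422)² = 21.6135542615²
eq1−eq3, eq1−eq2 (x²,y² cancel):
  -36.490·x − 34.424·y = 1271.815443
  -82.826·x + 24.888·y = -470.003478
det = -36.490·24.888 − -34.424·-82.826 = -3759.365344
x = (1271.815443·24.888 − -34.424·-470.003478) / -3759.365344 = -4.115999
y = (-36.490·-470.003478 − 1271.815443·-82.826) / -3759.365344 = -32.582578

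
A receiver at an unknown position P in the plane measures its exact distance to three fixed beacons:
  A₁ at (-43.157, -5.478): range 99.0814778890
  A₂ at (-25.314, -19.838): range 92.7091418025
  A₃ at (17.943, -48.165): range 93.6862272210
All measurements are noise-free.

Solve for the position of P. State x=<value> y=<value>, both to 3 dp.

x=43.886 y=41.858

eq1: (x + 43.157)² + (y + 5.478)² = 99.0814778890²
eq2: (x + 25.314)² + (y + 19.838)² = 92.7091418025²
eq3: (x − 17.943)² + (y + 48.165)² = 93.6862272210²
eq1−eq2, eq1−eq3 (x²,y² cancel):
  35.686·x − 28.720·y = 363.963994
  122.200·x − 85.374·y = 1789.313431
det = 35.686·-85.374 − -28.720·122.200 = 462.927436
x = (363.963994·-85.374 − -28.720·1789.313431) / 462.927436 = 43.885970
y = (35.686·1789.313431 − 363.963994·122.200) / 462.927436 = 41.857616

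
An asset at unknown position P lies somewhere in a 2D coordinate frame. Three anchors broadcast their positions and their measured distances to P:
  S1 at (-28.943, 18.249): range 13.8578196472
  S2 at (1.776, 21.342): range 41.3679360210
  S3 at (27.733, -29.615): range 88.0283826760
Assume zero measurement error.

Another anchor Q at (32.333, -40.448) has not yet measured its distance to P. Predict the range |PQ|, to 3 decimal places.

eq1: (x + 28.943)² + (y − 18.249)² = 13.8578196472²
eq2: (x − 1.776)² + (y − 21.342)² = 41.3679360210²
eq3: (x − 27.733)² + (y + 29.615)² = 88.0283826760²
eq2−eq3, eq2−eq1 (x²,y² cancel):
  51.914·x − 101.914·y = -4850.157652
  -61.438·x − 6.186·y = 2231.355075
det = 51.914·-6.186 − -101.914·-61.438 = -6582.532336
x = (-4850.157652·-6.186 − -101.914·2231.355075) / -6582.532336 = -39.104919
y = (51.914·2231.355075 − -4850.157652·-61.438) / -6582.532336 = 27.671025
|P − Q| = √((-39.104919 − 32.333)² + (27.671025 − -40.448)²) = 98.709564

98.710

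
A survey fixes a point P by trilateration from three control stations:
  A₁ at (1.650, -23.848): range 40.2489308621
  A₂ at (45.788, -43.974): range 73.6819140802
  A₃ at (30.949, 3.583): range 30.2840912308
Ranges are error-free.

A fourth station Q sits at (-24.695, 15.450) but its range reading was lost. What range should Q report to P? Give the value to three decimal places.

28.201

eq1: (x − 1.650)² + (y + 23.848)² = 40.2489308621²
eq2: (x − 45.788)² + (y + 43.974)² = 73.6819140802²
eq3: (x − 30.949)² + (y − 3.583)² = 30.2840912308²
eq2−eq3, eq2−eq1 (x²,y² cancel):
  -29.678·x + 95.114·y = 1452.323151
  -88.276·x + 40.252·y = 350.244011
det = -29.678·40.252 − 95.114·-88.276 = 7201.684608
x = (1452.323151·40.252 − 95.114·350.244011) / 7201.684608 = 3.491656
y = (-29.678·350.244011 − 1452.323151·-88.276) / 7201.684608 = 16.358775
|P − Q| = √((3.491656 − -24.695)² + (16.358775 − 15.450)²) = 28.201302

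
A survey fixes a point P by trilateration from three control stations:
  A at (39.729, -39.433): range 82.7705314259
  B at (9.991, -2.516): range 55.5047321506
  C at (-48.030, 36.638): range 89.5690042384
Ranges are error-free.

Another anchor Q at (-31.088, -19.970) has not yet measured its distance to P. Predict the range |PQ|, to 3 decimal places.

96.148

eq1: (x − 39.729)² + (y + 39.433)² = 82.7705314259²
eq2: (x − 9.991)² + (y + 2.516)² = 55.5047321506²
eq3: (x + 48.030)² + (y − 36.638)² = 89.5690042384²
eq3−eq2, eq3−eq1 (x²,y² cancel):
  116.042·x − 78.308·y = 1398.757622
  175.518·x − 152.142·y = 655.776634
det = 116.042·-152.142 − -78.308·175.518 = -3910.398420
x = (1398.757622·-152.142 − -78.308·655.776634) / -3910.398420 = 41.289201
y = (116.042·655.776634 − 1398.757622·175.518) / -3910.398420 = 43.322825
|P − Q| = √((41.289201 − -31.088)² + (43.322825 − -19.970)²) = 96.148016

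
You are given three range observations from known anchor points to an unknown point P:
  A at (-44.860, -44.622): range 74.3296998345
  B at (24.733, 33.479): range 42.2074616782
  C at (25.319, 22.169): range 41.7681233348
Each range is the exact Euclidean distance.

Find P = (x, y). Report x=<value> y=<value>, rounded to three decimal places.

eq1: (x + 44.860)² + (y + 44.622)² = 74.3296998345²
eq2: (x − 24.733)² + (y − 33.479)² = 42.2074616782²
eq3: (x − 25.319)² + (y − 22.169)² = 41.7681233348²
eq2−eq3, eq2−eq1 (x²,y² cancel):
  1.172·x − 22.620·y = -563.154714
  -139.186·x − 156.202·y = -1472.456702
det = 1.172·-156.202 − -22.620·-139.186 = -3331.456064
x = (-563.154714·-156.202 − -22.620·-1472.456702) / -3331.456064 = -16.406917
y = (1.172·-1472.456702 − -563.154714·-139.186) / -3331.456064 = 24.046234

x=-16.407 y=24.046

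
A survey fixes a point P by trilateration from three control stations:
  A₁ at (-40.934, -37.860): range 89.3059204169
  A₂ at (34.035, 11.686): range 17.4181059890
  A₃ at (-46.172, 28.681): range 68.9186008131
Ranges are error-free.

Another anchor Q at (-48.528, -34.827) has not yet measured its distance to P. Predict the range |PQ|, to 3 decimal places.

92.884

eq1: (x + 40.934)² + (y + 37.860)² = 89.3059204169²
eq2: (x − 34.035)² + (y − 11.686)² = 17.4181059890²
eq3: (x + 46.172)² + (y − 28.681)² = 68.9186008131²
eq1−eq3, eq1−eq2 (x²,y² cancel):
  -10.476·x + 133.082·y = 3071.255272
  149.938·x + 99.092·y = 5858.128870
det = -10.476·99.092 − 133.082·149.938 = -20992.136708
x = (3071.255272·99.092 − 133.082·5858.128870) / -20992.136708 = 22.640605
y = (-10.476·5858.128870 − 3071.255272·149.938) / -20992.136708 = 24.860148
|P − Q| = √((22.640605 − -48.528)² + (24.860148 − -34.827)²) = 92.884477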